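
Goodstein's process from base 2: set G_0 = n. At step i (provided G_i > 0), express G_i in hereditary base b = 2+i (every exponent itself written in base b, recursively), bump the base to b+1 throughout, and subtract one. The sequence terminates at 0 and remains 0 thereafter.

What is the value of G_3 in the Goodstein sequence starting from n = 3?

G_0 = 3. HB_2(3) = 2 + 1. Bump = 4. G_1 = 3.
G_1 = 3. HB_3(3) = 3. Bump = 4. G_2 = 3.
G_2 = 3. HB_4(3) = 3. Bump = 3. G_3 = 2.
G_3 = 2. HB_5(2) = 2. Bump = 2. G_4 = 1.

2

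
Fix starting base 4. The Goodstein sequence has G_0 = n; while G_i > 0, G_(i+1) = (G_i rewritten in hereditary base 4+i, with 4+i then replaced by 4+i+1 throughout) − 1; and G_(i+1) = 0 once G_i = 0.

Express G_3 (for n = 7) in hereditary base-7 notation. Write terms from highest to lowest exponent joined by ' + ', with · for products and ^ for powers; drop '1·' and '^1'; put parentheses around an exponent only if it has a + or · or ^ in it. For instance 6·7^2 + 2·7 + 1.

step 0: 7 = 4 + 3; sub 5 for 4: 5 + 3; = 8; G_1 = 8−1 = 7
step 1: 7 = 5 + 2; sub 6 for 5: 6 + 2; = 8; G_2 = 8−1 = 7
step 2: 7 = 6 + 1; sub 7 for 6: 7 + 1; = 8; G_3 = 8−1 = 7

7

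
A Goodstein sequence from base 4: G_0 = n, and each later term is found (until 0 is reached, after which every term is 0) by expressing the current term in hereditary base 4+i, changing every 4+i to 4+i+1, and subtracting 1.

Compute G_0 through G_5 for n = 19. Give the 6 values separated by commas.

19, 27, 37, 49, 63, 69

(0) 19|_4 = 4^2 + 3 ↦ 5^2 + 3|_5 = 28 ⇒ 27
(1) 27|_5 = 5^2 + 2 ↦ 6^2 + 2|_6 = 38 ⇒ 37
(2) 37|_6 = 6^2 + 1 ↦ 7^2 + 1|_7 = 50 ⇒ 49
(3) 49|_7 = 7^2 ↦ 8^2|_8 = 64 ⇒ 63
(4) 63|_8 = 7·8 + 7 ↦ 7·9 + 7|_9 = 70 ⇒ 69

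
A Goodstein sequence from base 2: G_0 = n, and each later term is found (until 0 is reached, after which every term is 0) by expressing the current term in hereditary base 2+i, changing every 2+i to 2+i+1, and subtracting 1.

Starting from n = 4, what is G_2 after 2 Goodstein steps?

G_0 = 4. HB_2(4) = 2^2. Bump = 27. G_1 = 26.
G_1 = 26. HB_3(26) = 2·3^2 + 2·3 + 2. Bump = 42. G_2 = 41.
G_2 = 41. HB_4(41) = 2·4^2 + 2·4 + 1. Bump = 61. G_3 = 60.

41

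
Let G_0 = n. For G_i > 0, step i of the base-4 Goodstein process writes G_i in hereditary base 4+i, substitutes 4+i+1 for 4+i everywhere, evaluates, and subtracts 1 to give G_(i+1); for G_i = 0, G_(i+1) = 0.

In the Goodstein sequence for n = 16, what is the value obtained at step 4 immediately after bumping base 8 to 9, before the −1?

37

G_0 = 16. HB_4(16) = 4^2. Bump = 25. G_1 = 24.
G_1 = 24. HB_5(24) = 4·5 + 4. Bump = 28. G_2 = 27.
G_2 = 27. HB_6(27) = 4·6 + 3. Bump = 31. G_3 = 30.
G_3 = 30. HB_7(30) = 4·7 + 2. Bump = 34. G_4 = 33.
G_4 = 33. HB_8(33) = 4·8 + 1. Bump = 37. G_5 = 36.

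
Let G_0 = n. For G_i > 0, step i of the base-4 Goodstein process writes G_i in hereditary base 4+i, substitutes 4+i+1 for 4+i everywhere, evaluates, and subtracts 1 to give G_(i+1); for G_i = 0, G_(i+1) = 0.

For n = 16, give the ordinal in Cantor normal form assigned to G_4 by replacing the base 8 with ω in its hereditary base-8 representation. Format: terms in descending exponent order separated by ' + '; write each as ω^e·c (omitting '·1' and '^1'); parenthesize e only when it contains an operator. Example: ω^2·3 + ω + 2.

i=0: 16 = 4^2 (b=4); 4→5: 5^2 = 25; 25−1 = 24
i=1: 24 = 4·5 + 4 (b=5); 5→6: 4·6 + 4 = 28; 28−1 = 27
i=2: 27 = 4·6 + 3 (b=6); 6→7: 4·7 + 3 = 31; 31−1 = 30
i=3: 30 = 4·7 + 2 (b=7); 7→8: 4·8 + 2 = 34; 34−1 = 33
i=4: 33 = 4·8 + 1 (b=8); 8→9: 4·9 + 1 = 37; 37−1 = 36

ω·4 + 1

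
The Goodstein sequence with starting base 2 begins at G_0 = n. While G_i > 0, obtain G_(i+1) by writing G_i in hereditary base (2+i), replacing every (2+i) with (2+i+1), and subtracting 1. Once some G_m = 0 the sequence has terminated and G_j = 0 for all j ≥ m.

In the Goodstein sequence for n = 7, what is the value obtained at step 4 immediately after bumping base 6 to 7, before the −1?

i=0: 7 = 2^2 + 2 + 1 (b=2); 2→3: 3^3 + 3 + 1 = 31; 31−1 = 30
i=1: 30 = 3^3 + 3 (b=3); 3→4: 4^4 + 4 = 260; 260−1 = 259
i=2: 259 = 4^4 + 3 (b=4); 4→5: 5^5 + 3 = 3128; 3128−1 = 3127
i=3: 3127 = 5^5 + 2 (b=5); 5→6: 6^6 + 2 = 46658; 46658−1 = 46657
i=4: 46657 = 6^6 + 1 (b=6); 6→7: 7^7 + 1 = 823544; 823544−1 = 823543

823544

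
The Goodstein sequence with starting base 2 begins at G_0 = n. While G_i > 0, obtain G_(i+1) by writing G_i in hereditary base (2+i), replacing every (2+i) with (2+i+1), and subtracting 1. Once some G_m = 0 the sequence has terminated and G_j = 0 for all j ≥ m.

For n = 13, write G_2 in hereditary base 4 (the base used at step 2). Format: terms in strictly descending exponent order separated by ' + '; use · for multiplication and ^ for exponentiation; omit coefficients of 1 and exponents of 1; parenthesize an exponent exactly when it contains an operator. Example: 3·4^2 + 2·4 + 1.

i=0: 13 = 2^(2 + 1) + 2^2 + 1 (b=2); 2→3: 3^(3 + 1) + 3^3 + 1 = 109; 109−1 = 108
i=1: 108 = 3^(3 + 1) + 3^3 (b=3); 3→4: 4^(4 + 1) + 4^4 = 1280; 1280−1 = 1279
i=2: 1279 = 4^(4 + 1) + 3·4^3 + 3·4^2 + 3·4 + 3 (b=4); 4→5: 5^(5 + 1) + 3·5^3 + 3·5^2 + 3·5 + 3 = 16093; 16093−1 = 16092

4^(4 + 1) + 3·4^3 + 3·4^2 + 3·4 + 3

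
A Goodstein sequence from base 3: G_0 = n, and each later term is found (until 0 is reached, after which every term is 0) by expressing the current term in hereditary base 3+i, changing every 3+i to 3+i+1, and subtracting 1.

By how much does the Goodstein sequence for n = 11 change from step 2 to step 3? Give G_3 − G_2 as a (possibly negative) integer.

10

11 —HB3→ 3^2 + 2 —bump→ 4^2 + 2 = 18 —(−1)→ 17
17 —HB4→ 4^2 + 1 —bump→ 5^2 + 1 = 26 —(−1)→ 25
25 —HB5→ 5^2 —bump→ 6^2 = 36 —(−1)→ 35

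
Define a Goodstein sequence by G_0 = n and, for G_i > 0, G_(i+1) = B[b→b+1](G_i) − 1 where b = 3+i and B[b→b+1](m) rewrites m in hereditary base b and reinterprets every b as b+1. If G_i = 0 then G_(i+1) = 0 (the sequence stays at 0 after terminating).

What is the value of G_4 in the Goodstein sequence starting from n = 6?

7

i=0: 6 = 2·3 (b=3); 3→4: 2·4 = 8; 8−1 = 7
i=1: 7 = 4 + 3 (b=4); 4→5: 5 + 3 = 8; 8−1 = 7
i=2: 7 = 5 + 2 (b=5); 5→6: 6 + 2 = 8; 8−1 = 7
i=3: 7 = 6 + 1 (b=6); 6→7: 7 + 1 = 8; 8−1 = 7
i=4: 7 = 7 (b=7); 7→8: 8 = 8; 8−1 = 7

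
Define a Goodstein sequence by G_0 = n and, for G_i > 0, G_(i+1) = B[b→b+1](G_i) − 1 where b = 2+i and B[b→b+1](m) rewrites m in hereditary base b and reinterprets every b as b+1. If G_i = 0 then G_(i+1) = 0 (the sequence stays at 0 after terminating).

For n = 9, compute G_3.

i=0: 9 = 2^(2 + 1) + 1 (b=2); 2→3: 3^(3 + 1) + 1 = 82; 82−1 = 81
i=1: 81 = 3^(3 + 1) (b=3); 3→4: 4^(4 + 1) = 1024; 1024−1 = 1023
i=2: 1023 = 3·4^4 + 3·4^3 + 3·4^2 + 3·4 + 3 (b=4); 4→5: 3·5^5 + 3·5^3 + 3·5^2 + 3·5 + 3 = 9843; 9843−1 = 9842
i=3: 9842 = 3·5^5 + 3·5^3 + 3·5^2 + 3·5 + 2 (b=5); 5→6: 3·6^6 + 3·6^3 + 3·6^2 + 3·6 + 2 = 140744; 140744−1 = 140743

9842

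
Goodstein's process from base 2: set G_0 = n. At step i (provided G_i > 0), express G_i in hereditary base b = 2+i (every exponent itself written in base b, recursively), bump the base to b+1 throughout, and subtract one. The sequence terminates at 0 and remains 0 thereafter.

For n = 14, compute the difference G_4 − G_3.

[0] 14 ≡ 2^(2 + 1) + 2^2 + 2 (base 2). Lift 3: 111. −1: 110.
[1] 110 ≡ 3^(3 + 1) + 3^3 + 2 (base 3). Lift 4: 1282. −1: 1281.
[2] 1281 ≡ 4^(4 + 1) + 4^4 + 1 (base 4). Lift 5: 18751. −1: 18750.
[3] 18750 ≡ 5^(5 + 1) + 5^5 (base 5). Lift 6: 326592. −1: 326591.

307841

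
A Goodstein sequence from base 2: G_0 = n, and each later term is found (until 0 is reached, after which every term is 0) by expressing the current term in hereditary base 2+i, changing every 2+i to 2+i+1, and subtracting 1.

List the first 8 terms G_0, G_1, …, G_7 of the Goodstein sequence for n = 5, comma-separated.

step 0: 5 = 2^2 + 1; sub 3 for 2: 3^3 + 1; = 28; G_1 = 28−1 = 27
step 1: 27 = 3^3; sub 4 for 3: 4^4; = 256; G_2 = 256−1 = 255
step 2: 255 = 3·4^3 + 3·4^2 + 3·4 + 3; sub 5 for 4: 3·5^3 + 3·5^2 + 3·5 + 3; = 468; G_3 = 468−1 = 467
step 3: 467 = 3·5^3 + 3·5^2 + 3·5 + 2; sub 6 for 5: 3·6^3 + 3·6^2 + 3·6 + 2; = 776; G_4 = 776−1 = 775
step 4: 775 = 3·6^3 + 3·6^2 + 3·6 + 1; sub 7 for 6: 3·7^3 + 3·7^2 + 3·7 + 1; = 1198; G_5 = 1198−1 = 1197
step 5: 1197 = 3·7^3 + 3·7^2 + 3·7; sub 8 for 7: 3·8^3 + 3·8^2 + 3·8; = 1752; G_6 = 1752−1 = 1751
step 6: 1751 = 3·8^3 + 3·8^2 + 2·8 + 7; sub 9 for 8: 3·9^3 + 3·9^2 + 2·9 + 7; = 2455; G_7 = 2455−1 = 2454

5, 27, 255, 467, 775, 1197, 1751, 2454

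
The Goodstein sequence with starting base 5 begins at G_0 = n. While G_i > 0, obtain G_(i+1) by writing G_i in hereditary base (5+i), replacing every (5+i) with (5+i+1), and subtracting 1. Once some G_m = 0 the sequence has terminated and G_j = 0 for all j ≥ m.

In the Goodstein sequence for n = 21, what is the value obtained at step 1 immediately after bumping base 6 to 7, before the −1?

28

(0) 21|_5 = 4·5 + 1 ↦ 4·6 + 1|_6 = 25 ⇒ 24
(1) 24|_6 = 4·6 ↦ 4·7|_7 = 28 ⇒ 27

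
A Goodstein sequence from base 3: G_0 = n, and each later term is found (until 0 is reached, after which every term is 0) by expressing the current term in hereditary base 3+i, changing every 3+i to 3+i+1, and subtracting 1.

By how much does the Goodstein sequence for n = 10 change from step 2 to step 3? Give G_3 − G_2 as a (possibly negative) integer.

G_0=10  [base 3] 3^2 + 1  →[3↦4]→  4^2 + 1 = 17  −1 ⇒ G_1=16
G_1=16  [base 4] 4^2  →[4↦5]→  5^2 = 25  −1 ⇒ G_2=24
G_2=24  [base 5] 4·5 + 4  →[5↦6]→  4·6 + 4 = 28  −1 ⇒ G_3=27

3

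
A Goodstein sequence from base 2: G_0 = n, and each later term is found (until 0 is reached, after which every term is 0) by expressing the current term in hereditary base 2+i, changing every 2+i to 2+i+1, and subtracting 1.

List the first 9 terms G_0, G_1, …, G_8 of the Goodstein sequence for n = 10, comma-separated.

10, 83, 1025, 15625, 279935, 4215754, 84073323, 1937434592, 50000555551

G_0 = 10. HB_2(10) = 2^(2 + 1) + 2. Bump = 84. G_1 = 83.
G_1 = 83. HB_3(83) = 3^(3 + 1) + 2. Bump = 1026. G_2 = 1025.
G_2 = 1025. HB_4(1025) = 4^(4 + 1) + 1. Bump = 15626. G_3 = 15625.
G_3 = 15625. HB_5(15625) = 5^(5 + 1). Bump = 279936. G_4 = 279935.
G_4 = 279935. HB_6(279935) = 5·6^6 + 5·6^5 + 5·6^4 + 5·6^3 + 5·6^2 + 5·6 + 5. Bump = 4215755. G_5 = 4215754.
G_5 = 4215754. HB_7(4215754) = 5·7^7 + 5·7^5 + 5·7^4 + 5·7^3 + 5·7^2 + 5·7 + 4. Bump = 84073324. G_6 = 84073323.
G_6 = 84073323. HB_8(84073323) = 5·8^8 + 5·8^5 + 5·8^4 + 5·8^3 + 5·8^2 + 5·8 + 3. Bump = 1937434593. G_7 = 1937434592.
G_7 = 1937434592. HB_9(1937434592) = 5·9^9 + 5·9^5 + 5·9^4 + 5·9^3 + 5·9^2 + 5·9 + 2. Bump = 50000555552. G_8 = 50000555551.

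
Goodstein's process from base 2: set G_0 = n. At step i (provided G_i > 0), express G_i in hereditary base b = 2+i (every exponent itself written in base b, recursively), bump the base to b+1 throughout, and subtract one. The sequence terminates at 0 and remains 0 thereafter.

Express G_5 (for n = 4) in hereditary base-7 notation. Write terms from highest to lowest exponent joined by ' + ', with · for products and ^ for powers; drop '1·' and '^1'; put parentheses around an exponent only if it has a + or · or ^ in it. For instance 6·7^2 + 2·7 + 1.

2·7^2 + 7 + 4

G_0 = 4. HB_2(4) = 2^2. Bump = 27. G_1 = 26.
G_1 = 26. HB_3(26) = 2·3^2 + 2·3 + 2. Bump = 42. G_2 = 41.
G_2 = 41. HB_4(41) = 2·4^2 + 2·4 + 1. Bump = 61. G_3 = 60.
G_3 = 60. HB_5(60) = 2·5^2 + 2·5. Bump = 84. G_4 = 83.
G_4 = 83. HB_6(83) = 2·6^2 + 6 + 5. Bump = 110. G_5 = 109.
G_5 = 109. HB_7(109) = 2·7^2 + 7 + 4. Bump = 140. G_6 = 139.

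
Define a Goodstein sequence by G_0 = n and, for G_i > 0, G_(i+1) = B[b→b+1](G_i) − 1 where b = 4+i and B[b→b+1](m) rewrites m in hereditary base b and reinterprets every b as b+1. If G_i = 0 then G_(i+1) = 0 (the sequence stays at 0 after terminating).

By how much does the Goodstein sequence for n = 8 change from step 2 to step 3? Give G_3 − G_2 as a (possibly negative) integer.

G_0 = 8. HB_4(8) = 2·4. Bump = 10. G_1 = 9.
G_1 = 9. HB_5(9) = 5 + 4. Bump = 10. G_2 = 9.
G_2 = 9. HB_6(9) = 6 + 3. Bump = 10. G_3 = 9.

0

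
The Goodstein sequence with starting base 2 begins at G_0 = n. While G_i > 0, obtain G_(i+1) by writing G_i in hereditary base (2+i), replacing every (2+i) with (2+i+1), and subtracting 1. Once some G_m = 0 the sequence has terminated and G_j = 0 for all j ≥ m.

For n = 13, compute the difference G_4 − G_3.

G_0 = 13. HB_2(13) = 2^(2 + 1) + 2^2 + 1. Bump = 109. G_1 = 108.
G_1 = 108. HB_3(108) = 3^(3 + 1) + 3^3. Bump = 1280. G_2 = 1279.
G_2 = 1279. HB_4(1279) = 4^(4 + 1) + 3·4^3 + 3·4^2 + 3·4 + 3. Bump = 16093. G_3 = 16092.
G_3 = 16092. HB_5(16092) = 5^(5 + 1) + 3·5^3 + 3·5^2 + 3·5 + 2. Bump = 280712. G_4 = 280711.

264619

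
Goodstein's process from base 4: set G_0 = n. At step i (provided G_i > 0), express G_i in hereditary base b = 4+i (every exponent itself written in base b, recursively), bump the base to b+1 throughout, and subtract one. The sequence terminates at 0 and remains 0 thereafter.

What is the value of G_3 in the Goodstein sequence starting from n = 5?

[0] 5 ≡ 4 + 1 (base 4). Lift 5: 6. −1: 5.
[1] 5 ≡ 5 (base 5). Lift 6: 6. −1: 5.
[2] 5 ≡ 5 (base 6). Lift 7: 5. −1: 4.
[3] 4 ≡ 4 (base 7). Lift 8: 4. −1: 3.

4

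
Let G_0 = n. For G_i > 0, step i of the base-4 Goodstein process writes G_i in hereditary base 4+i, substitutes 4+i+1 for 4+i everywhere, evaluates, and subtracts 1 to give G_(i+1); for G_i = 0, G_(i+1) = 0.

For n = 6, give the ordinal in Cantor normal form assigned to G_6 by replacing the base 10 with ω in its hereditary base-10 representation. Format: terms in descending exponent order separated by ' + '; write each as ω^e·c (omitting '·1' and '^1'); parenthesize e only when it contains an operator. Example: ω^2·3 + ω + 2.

3

base 4: 6 = 4 + 2; at 5: 5 + 2 = 7; next = 6
base 5: 6 = 5 + 1; at 6: 6 + 1 = 7; next = 6
base 6: 6 = 6; at 7: 7 = 7; next = 6
base 7: 6 = 6; at 8: 6 = 6; next = 5
base 8: 5 = 5; at 9: 5 = 5; next = 4
base 9: 4 = 4; at 10: 4 = 4; next = 3
base 10: 3 = 3; at 11: 3 = 3; next = 2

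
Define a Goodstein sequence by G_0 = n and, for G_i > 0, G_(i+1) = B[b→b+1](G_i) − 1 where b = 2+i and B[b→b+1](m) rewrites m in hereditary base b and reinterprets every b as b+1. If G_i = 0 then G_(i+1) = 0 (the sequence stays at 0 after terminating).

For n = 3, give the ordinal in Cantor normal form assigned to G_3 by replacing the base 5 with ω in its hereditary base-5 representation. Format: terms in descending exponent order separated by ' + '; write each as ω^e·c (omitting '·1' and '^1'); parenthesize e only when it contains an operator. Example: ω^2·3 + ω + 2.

(0) 3|_2 = 2 + 1 ↦ 3 + 1|_3 = 4 ⇒ 3
(1) 3|_3 = 3 ↦ 4|_4 = 4 ⇒ 3
(2) 3|_4 = 3 ↦ 3|_5 = 3 ⇒ 2
(3) 2|_5 = 2 ↦ 2|_6 = 2 ⇒ 1

2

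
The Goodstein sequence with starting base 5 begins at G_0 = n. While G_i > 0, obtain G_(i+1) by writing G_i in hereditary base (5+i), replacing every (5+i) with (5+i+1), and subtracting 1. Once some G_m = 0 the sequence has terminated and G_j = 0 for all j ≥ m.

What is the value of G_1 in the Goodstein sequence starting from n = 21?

24

G_0=21  [base 5] 4·5 + 1  →[5↦6]→  4·6 + 1 = 25  −1 ⇒ G_1=24
G_1=24  [base 6] 4·6  →[6↦7]→  4·7 = 28  −1 ⇒ G_2=27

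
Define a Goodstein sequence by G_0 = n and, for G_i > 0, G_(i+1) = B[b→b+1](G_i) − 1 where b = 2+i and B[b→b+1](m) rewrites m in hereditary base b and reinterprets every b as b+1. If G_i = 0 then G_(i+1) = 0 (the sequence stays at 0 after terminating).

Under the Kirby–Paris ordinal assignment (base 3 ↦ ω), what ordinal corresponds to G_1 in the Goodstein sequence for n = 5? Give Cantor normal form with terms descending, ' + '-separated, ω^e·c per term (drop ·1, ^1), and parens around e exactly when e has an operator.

(0) 5|_2 = 2^2 + 1 ↦ 3^3 + 1|_3 = 28 ⇒ 27
(1) 27|_3 = 3^3 ↦ 4^4|_4 = 256 ⇒ 255

ω^ω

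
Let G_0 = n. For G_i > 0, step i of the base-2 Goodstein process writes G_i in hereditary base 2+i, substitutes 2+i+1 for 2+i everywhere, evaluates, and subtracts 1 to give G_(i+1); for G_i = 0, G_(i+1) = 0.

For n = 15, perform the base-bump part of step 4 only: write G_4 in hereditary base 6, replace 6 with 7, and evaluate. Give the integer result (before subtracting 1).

6588345

[0] 15 ≡ 2^(2 + 1) + 2^2 + 2 + 1 (base 2). Lift 3: 112. −1: 111.
[1] 111 ≡ 3^(3 + 1) + 3^3 + 3 (base 3). Lift 4: 1284. −1: 1283.
[2] 1283 ≡ 4^(4 + 1) + 4^4 + 3 (base 4). Lift 5: 18753. −1: 18752.
[3] 18752 ≡ 5^(5 + 1) + 5^5 + 2 (base 5). Lift 6: 326594. −1: 326593.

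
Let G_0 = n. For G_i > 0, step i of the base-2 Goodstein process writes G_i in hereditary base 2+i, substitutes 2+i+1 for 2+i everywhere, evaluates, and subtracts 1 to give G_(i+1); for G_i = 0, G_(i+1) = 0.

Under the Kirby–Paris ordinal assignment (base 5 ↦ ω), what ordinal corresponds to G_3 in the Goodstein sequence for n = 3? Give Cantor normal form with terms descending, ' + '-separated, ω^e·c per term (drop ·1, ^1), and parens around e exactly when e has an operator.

(0) 3|_2 = 2 + 1 ↦ 3 + 1|_3 = 4 ⇒ 3
(1) 3|_3 = 3 ↦ 4|_4 = 4 ⇒ 3
(2) 3|_4 = 3 ↦ 3|_5 = 3 ⇒ 2
(3) 2|_5 = 2 ↦ 2|_6 = 2 ⇒ 1

2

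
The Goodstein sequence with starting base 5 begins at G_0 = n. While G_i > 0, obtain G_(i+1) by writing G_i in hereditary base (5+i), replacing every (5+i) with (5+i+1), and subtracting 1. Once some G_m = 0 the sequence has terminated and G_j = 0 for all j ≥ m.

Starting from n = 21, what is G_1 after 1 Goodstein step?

24

step 0: 21 = 4·5 + 1; sub 6 for 5: 4·6 + 1; = 25; G_1 = 25−1 = 24
step 1: 24 = 4·6; sub 7 for 6: 4·7; = 28; G_2 = 28−1 = 27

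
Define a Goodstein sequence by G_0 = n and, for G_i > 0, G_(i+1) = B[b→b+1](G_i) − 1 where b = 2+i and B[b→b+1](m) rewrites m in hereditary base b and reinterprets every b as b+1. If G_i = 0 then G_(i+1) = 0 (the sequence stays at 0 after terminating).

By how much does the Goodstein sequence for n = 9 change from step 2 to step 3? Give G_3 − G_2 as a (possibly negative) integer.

8819

(0) 9|_2 = 2^(2 + 1) + 1 ↦ 3^(3 + 1) + 1|_3 = 82 ⇒ 81
(1) 81|_3 = 3^(3 + 1) ↦ 4^(4 + 1)|_4 = 1024 ⇒ 1023
(2) 1023|_4 = 3·4^4 + 3·4^3 + 3·4^2 + 3·4 + 3 ↦ 3·5^5 + 3·5^3 + 3·5^2 + 3·5 + 3|_5 = 9843 ⇒ 9842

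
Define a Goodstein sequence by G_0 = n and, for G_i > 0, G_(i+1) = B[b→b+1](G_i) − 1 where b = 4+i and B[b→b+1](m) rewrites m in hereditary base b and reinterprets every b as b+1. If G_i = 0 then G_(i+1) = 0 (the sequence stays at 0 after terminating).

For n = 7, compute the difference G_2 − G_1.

0

(0) 7|_4 = 4 + 3 ↦ 5 + 3|_5 = 8 ⇒ 7
(1) 7|_5 = 5 + 2 ↦ 6 + 2|_6 = 8 ⇒ 7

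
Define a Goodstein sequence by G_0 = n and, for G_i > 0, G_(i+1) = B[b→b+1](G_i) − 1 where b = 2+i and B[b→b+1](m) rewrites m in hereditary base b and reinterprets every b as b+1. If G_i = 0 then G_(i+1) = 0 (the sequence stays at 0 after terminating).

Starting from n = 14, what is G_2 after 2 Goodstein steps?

(0) 14|_2 = 2^(2 + 1) + 2^2 + 2 ↦ 3^(3 + 1) + 3^3 + 3|_3 = 111 ⇒ 110
(1) 110|_3 = 3^(3 + 1) + 3^3 + 2 ↦ 4^(4 + 1) + 4^4 + 2|_4 = 1282 ⇒ 1281
(2) 1281|_4 = 4^(4 + 1) + 4^4 + 1 ↦ 5^(5 + 1) + 5^5 + 1|_5 = 18751 ⇒ 18750

1281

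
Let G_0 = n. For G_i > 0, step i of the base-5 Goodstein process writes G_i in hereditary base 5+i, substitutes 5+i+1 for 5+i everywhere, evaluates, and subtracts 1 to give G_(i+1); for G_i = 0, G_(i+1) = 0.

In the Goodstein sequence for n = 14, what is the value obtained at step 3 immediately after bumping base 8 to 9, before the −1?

19

base 5: 14 = 2·5 + 4; at 6: 2·6 + 4 = 16; next = 15
base 6: 15 = 2·6 + 3; at 7: 2·7 + 3 = 17; next = 16
base 7: 16 = 2·7 + 2; at 8: 2·8 + 2 = 18; next = 17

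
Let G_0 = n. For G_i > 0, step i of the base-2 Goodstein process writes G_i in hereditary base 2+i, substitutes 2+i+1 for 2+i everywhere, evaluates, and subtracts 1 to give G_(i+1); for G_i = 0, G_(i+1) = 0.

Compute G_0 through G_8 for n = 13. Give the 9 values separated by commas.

step 0: 13 = 2^(2 + 1) + 2^2 + 1; sub 3 for 2: 3^(3 + 1) + 3^3 + 1; = 109; G_1 = 109−1 = 108
step 1: 108 = 3^(3 + 1) + 3^3; sub 4 for 3: 4^(4 + 1) + 4^4; = 1280; G_2 = 1280−1 = 1279
step 2: 1279 = 4^(4 + 1) + 3·4^3 + 3·4^2 + 3·4 + 3; sub 5 for 4: 5^(5 + 1) + 3·5^3 + 3·5^2 + 3·5 + 3; = 16093; G_3 = 16093−1 = 16092
step 3: 16092 = 5^(5 + 1) + 3·5^3 + 3·5^2 + 3·5 + 2; sub 6 for 5: 6^(6 + 1) + 3·6^3 + 3·6^2 + 3·6 + 2; = 280712; G_4 = 280712−1 = 280711
step 4: 280711 = 6^(6 + 1) + 3·6^3 + 3·6^2 + 3·6 + 1; sub 7 for 6: 7^(7 + 1) + 3·7^3 + 3·7^2 + 3·7 + 1; = 5765999; G_5 = 5765999−1 = 5765998
step 5: 5765998 = 7^(7 + 1) + 3·7^3 + 3·7^2 + 3·7; sub 8 for 7: 8^(8 + 1) + 3·8^3 + 3·8^2 + 3·8; = 134219480; G_6 = 134219480−1 = 134219479
step 6: 134219479 = 8^(8 + 1) + 3·8^3 + 3·8^2 + 2·8 + 7; sub 9 for 8: 9^(9 + 1) + 3·9^3 + 3·9^2 + 2·9 + 7; = 3486786856; G_7 = 3486786856−1 = 3486786855
step 7: 3486786855 = 9^(9 + 1) + 3·9^3 + 3·9^2 + 2·9 + 6; sub 10 for 9: 10^(10 + 1) + 3·10^3 + 3·10^2 + 2·10 + 6; = 100000003326; G_8 = 100000003326−1 = 100000003325

13, 108, 1279, 16092, 280711, 5765998, 134219479, 3486786855, 100000003325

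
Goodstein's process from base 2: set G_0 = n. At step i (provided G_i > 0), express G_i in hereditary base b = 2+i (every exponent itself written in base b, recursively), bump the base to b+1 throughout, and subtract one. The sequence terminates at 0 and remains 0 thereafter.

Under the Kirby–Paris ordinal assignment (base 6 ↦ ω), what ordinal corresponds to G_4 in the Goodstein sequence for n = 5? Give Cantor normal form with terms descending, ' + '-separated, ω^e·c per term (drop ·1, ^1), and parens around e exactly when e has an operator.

i=0: 5 = 2^2 + 1 (b=2); 2→3: 3^3 + 1 = 28; 28−1 = 27
i=1: 27 = 3^3 (b=3); 3→4: 4^4 = 256; 256−1 = 255
i=2: 255 = 3·4^3 + 3·4^2 + 3·4 + 3 (b=4); 4→5: 3·5^3 + 3·5^2 + 3·5 + 3 = 468; 468−1 = 467
i=3: 467 = 3·5^3 + 3·5^2 + 3·5 + 2 (b=5); 5→6: 3·6^3 + 3·6^2 + 3·6 + 2 = 776; 776−1 = 775
i=4: 775 = 3·6^3 + 3·6^2 + 3·6 + 1 (b=6); 6→7: 3·7^3 + 3·7^2 + 3·7 + 1 = 1198; 1198−1 = 1197

ω^3·3 + ω^2·3 + ω·3 + 1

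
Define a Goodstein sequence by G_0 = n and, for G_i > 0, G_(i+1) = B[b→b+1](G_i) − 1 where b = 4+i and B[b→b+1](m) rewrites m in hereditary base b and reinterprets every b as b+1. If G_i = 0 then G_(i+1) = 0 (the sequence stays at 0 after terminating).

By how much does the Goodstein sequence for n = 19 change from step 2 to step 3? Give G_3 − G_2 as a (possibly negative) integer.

base 4: 19 = 4^2 + 3; at 5: 5^2 + 3 = 28; next = 27
base 5: 27 = 5^2 + 2; at 6: 6^2 + 2 = 38; next = 37
base 6: 37 = 6^2 + 1; at 7: 7^2 + 1 = 50; next = 49

12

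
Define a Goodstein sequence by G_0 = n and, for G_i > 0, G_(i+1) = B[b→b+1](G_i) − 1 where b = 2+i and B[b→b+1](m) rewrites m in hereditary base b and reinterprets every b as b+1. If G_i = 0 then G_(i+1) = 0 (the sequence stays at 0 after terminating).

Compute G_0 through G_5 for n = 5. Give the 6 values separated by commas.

base 2: 5 = 2^2 + 1; at 3: 3^3 + 1 = 28; next = 27
base 3: 27 = 3^3; at 4: 4^4 = 256; next = 255
base 4: 255 = 3·4^3 + 3·4^2 + 3·4 + 3; at 5: 3·5^3 + 3·5^2 + 3·5 + 3 = 468; next = 467
base 5: 467 = 3·5^3 + 3·5^2 + 3·5 + 2; at 6: 3·6^3 + 3·6^2 + 3·6 + 2 = 776; next = 775
base 6: 775 = 3·6^3 + 3·6^2 + 3·6 + 1; at 7: 3·7^3 + 3·7^2 + 3·7 + 1 = 1198; next = 1197

5, 27, 255, 467, 775, 1197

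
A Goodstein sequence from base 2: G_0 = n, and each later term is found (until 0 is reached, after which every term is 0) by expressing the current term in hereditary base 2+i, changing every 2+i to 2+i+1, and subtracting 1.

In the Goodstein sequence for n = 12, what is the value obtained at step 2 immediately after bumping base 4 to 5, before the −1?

15686

base 2: 12 = 2^(2 + 1) + 2^2; at 3: 3^(3 + 1) + 3^3 = 108; next = 107
base 3: 107 = 3^(3 + 1) + 2·3^2 + 2·3 + 2; at 4: 4^(4 + 1) + 2·4^2 + 2·4 + 2 = 1066; next = 1065
base 4: 1065 = 4^(4 + 1) + 2·4^2 + 2·4 + 1; at 5: 5^(5 + 1) + 2·5^2 + 2·5 + 1 = 15686; next = 15685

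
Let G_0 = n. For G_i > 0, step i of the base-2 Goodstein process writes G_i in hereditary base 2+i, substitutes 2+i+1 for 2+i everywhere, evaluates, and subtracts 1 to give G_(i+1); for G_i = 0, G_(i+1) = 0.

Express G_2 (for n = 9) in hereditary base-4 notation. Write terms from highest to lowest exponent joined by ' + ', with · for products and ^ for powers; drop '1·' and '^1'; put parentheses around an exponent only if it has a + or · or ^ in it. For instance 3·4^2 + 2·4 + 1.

3·4^4 + 3·4^3 + 3·4^2 + 3·4 + 3

step 0: 9 = 2^(2 + 1) + 1; sub 3 for 2: 3^(3 + 1) + 1; = 82; G_1 = 82−1 = 81
step 1: 81 = 3^(3 + 1); sub 4 for 3: 4^(4 + 1); = 1024; G_2 = 1024−1 = 1023
step 2: 1023 = 3·4^4 + 3·4^3 + 3·4^2 + 3·4 + 3; sub 5 for 4: 3·5^5 + 3·5^3 + 3·5^2 + 3·5 + 3; = 9843; G_3 = 9843−1 = 9842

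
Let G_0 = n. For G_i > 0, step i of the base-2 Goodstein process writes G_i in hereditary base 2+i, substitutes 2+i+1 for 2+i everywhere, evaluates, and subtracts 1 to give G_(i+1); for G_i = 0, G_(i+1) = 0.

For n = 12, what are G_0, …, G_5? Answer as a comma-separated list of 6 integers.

step 0: 12 = 2^(2 + 1) + 2^2; sub 3 for 2: 3^(3 + 1) + 3^3; = 108; G_1 = 108−1 = 107
step 1: 107 = 3^(3 + 1) + 2·3^2 + 2·3 + 2; sub 4 for 3: 4^(4 + 1) + 2·4^2 + 2·4 + 2; = 1066; G_2 = 1066−1 = 1065
step 2: 1065 = 4^(4 + 1) + 2·4^2 + 2·4 + 1; sub 5 for 4: 5^(5 + 1) + 2·5^2 + 2·5 + 1; = 15686; G_3 = 15686−1 = 15685
step 3: 15685 = 5^(5 + 1) + 2·5^2 + 2·5; sub 6 for 5: 6^(6 + 1) + 2·6^2 + 2·6; = 280020; G_4 = 280020−1 = 280019
step 4: 280019 = 6^(6 + 1) + 2·6^2 + 6 + 5; sub 7 for 6: 7^(7 + 1) + 2·7^2 + 7 + 5; = 5764911; G_5 = 5764911−1 = 5764910

12, 107, 1065, 15685, 280019, 5764910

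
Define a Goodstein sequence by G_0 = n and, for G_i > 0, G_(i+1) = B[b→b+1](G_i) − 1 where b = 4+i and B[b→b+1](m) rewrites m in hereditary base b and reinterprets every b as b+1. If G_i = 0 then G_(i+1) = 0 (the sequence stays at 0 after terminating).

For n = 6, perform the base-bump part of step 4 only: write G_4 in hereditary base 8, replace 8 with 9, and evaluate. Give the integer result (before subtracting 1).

6 —HB4→ 4 + 2 —bump→ 5 + 2 = 7 —(−1)→ 6
6 —HB5→ 5 + 1 —bump→ 6 + 1 = 7 —(−1)→ 6
6 —HB6→ 6 —bump→ 7 = 7 —(−1)→ 6
6 —HB7→ 6 —bump→ 6 = 6 —(−1)→ 5
5 —HB8→ 5 —bump→ 5 = 5 —(−1)→ 4

5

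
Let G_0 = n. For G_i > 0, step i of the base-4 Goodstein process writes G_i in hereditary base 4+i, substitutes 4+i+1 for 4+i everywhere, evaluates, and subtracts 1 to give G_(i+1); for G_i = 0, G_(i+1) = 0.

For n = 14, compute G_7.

G_0 = 14. HB_4(14) = 3·4 + 2. Bump = 17. G_1 = 16.
G_1 = 16. HB_5(16) = 3·5 + 1. Bump = 19. G_2 = 18.
G_2 = 18. HB_6(18) = 3·6. Bump = 21. G_3 = 20.
G_3 = 20. HB_7(20) = 2·7 + 6. Bump = 22. G_4 = 21.
G_4 = 21. HB_8(21) = 2·8 + 5. Bump = 23. G_5 = 22.
G_5 = 22. HB_9(22) = 2·9 + 4. Bump = 24. G_6 = 23.
G_6 = 23. HB_10(23) = 2·10 + 3. Bump = 25. G_7 = 24.

24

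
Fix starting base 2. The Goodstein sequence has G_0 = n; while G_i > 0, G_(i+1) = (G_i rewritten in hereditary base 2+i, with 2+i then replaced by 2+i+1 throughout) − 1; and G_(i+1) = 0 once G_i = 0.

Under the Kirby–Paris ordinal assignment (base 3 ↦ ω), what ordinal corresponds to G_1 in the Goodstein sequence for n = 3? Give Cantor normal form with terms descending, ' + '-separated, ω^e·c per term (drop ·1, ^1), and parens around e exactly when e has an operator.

step 0: 3 = 2 + 1; sub 3 for 2: 3 + 1; = 4; G_1 = 4−1 = 3
step 1: 3 = 3; sub 4 for 3: 4; = 4; G_2 = 4−1 = 3

ω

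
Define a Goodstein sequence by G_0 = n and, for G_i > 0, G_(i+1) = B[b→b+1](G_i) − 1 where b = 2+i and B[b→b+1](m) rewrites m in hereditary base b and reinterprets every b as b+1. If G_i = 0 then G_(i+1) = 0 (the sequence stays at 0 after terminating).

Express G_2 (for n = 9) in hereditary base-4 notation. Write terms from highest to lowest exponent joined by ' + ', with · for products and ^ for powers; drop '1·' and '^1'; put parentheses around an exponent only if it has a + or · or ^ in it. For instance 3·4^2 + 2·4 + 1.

3·4^4 + 3·4^3 + 3·4^2 + 3·4 + 3

i=0: 9 = 2^(2 + 1) + 1 (b=2); 2→3: 3^(3 + 1) + 1 = 82; 82−1 = 81
i=1: 81 = 3^(3 + 1) (b=3); 3→4: 4^(4 + 1) = 1024; 1024−1 = 1023
i=2: 1023 = 3·4^4 + 3·4^3 + 3·4^2 + 3·4 + 3 (b=4); 4→5: 3·5^5 + 3·5^3 + 3·5^2 + 3·5 + 3 = 9843; 9843−1 = 9842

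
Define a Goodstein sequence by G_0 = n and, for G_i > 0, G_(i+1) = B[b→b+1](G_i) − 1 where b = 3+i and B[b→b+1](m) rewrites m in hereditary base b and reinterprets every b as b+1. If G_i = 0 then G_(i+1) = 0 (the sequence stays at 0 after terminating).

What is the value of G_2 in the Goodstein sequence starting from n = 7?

9

step 0: 7 = 2·3 + 1; sub 4 for 3: 2·4 + 1; = 9; G_1 = 9−1 = 8
step 1: 8 = 2·4; sub 5 for 4: 2·5; = 10; G_2 = 10−1 = 9
step 2: 9 = 5 + 4; sub 6 for 5: 6 + 4; = 10; G_3 = 10−1 = 9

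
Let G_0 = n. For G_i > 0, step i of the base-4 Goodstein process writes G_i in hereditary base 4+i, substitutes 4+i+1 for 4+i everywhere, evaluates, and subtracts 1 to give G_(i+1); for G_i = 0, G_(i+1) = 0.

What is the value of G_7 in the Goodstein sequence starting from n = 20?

i=0: 20 = 4^2 + 4 (b=4); 4→5: 5^2 + 5 = 30; 30−1 = 29
i=1: 29 = 5^2 + 4 (b=5); 5→6: 6^2 + 4 = 40; 40−1 = 39
i=2: 39 = 6^2 + 3 (b=6); 6→7: 7^2 + 3 = 52; 52−1 = 51
i=3: 51 = 7^2 + 2 (b=7); 7→8: 8^2 + 2 = 66; 66−1 = 65
i=4: 65 = 8^2 + 1 (b=8); 8→9: 9^2 + 1 = 82; 82−1 = 81
i=5: 81 = 9^2 (b=9); 9→10: 10^2 = 100; 100−1 = 99
i=6: 99 = 9·10 + 9 (b=10); 10→11: 9·11 + 9 = 108; 108−1 = 107
i=7: 107 = 9·11 + 8 (b=11); 11→12: 9·12 + 8 = 116; 116−1 = 115

107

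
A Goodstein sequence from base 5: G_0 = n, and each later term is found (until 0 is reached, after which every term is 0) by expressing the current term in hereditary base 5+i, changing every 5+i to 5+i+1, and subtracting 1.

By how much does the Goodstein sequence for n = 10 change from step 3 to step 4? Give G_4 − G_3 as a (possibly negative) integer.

0

G_0=10  [base 5] 2·5  →[5↦6]→  2·6 = 12  −1 ⇒ G_1=11
G_1=11  [base 6] 6 + 5  →[6↦7]→  7 + 5 = 12  −1 ⇒ G_2=11
G_2=11  [base 7] 7 + 4  →[7↦8]→  8 + 4 = 12  −1 ⇒ G_3=11
G_3=11  [base 8] 8 + 3  →[8↦9]→  9 + 3 = 12  −1 ⇒ G_4=11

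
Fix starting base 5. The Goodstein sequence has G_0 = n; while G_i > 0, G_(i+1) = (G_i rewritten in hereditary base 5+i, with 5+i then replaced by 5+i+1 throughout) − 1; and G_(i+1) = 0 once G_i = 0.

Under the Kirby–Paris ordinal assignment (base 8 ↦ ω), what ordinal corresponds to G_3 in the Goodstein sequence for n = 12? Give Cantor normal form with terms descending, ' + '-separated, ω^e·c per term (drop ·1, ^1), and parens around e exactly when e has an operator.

G_0 = 12. HB_5(12) = 2·5 + 2. Bump = 14. G_1 = 13.
G_1 = 13. HB_6(13) = 2·6 + 1. Bump = 15. G_2 = 14.
G_2 = 14. HB_7(14) = 2·7. Bump = 16. G_3 = 15.

ω + 7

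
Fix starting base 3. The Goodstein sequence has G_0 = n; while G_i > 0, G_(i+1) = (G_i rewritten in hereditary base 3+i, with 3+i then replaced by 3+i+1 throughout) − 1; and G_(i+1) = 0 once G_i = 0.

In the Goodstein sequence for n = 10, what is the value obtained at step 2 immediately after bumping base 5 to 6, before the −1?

28

step 0: 10 = 3^2 + 1; sub 4 for 3: 4^2 + 1; = 17; G_1 = 17−1 = 16
step 1: 16 = 4^2; sub 5 for 4: 5^2; = 25; G_2 = 25−1 = 24
step 2: 24 = 4·5 + 4; sub 6 for 5: 4·6 + 4; = 28; G_3 = 28−1 = 27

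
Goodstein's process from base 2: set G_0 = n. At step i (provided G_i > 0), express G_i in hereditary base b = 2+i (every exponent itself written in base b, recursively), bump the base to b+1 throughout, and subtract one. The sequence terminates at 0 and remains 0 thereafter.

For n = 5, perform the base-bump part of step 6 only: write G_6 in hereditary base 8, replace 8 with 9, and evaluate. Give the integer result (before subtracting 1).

G_0=5  [base 2] 2^2 + 1  →[2↦3]→  3^3 + 1 = 28  −1 ⇒ G_1=27
G_1=27  [base 3] 3^3  →[3↦4]→  4^4 = 256  −1 ⇒ G_2=255
G_2=255  [base 4] 3·4^3 + 3·4^2 + 3·4 + 3  →[4↦5]→  3·5^3 + 3·5^2 + 3·5 + 3 = 468  −1 ⇒ G_3=467
G_3=467  [base 5] 3·5^3 + 3·5^2 + 3·5 + 2  →[5↦6]→  3·6^3 + 3·6^2 + 3·6 + 2 = 776  −1 ⇒ G_4=775
G_4=775  [base 6] 3·6^3 + 3·6^2 + 3·6 + 1  →[6↦7]→  3·7^3 + 3·7^2 + 3·7 + 1 = 1198  −1 ⇒ G_5=1197
G_5=1197  [base 7] 3·7^3 + 3·7^2 + 3·7  →[7↦8]→  3·8^3 + 3·8^2 + 3·8 = 1752  −1 ⇒ G_6=1751
G_6=1751  [base 8] 3·8^3 + 3·8^2 + 2·8 + 7  →[8↦9]→  3·9^3 + 3·9^2 + 2·9 + 7 = 2455  −1 ⇒ G_7=2454

2455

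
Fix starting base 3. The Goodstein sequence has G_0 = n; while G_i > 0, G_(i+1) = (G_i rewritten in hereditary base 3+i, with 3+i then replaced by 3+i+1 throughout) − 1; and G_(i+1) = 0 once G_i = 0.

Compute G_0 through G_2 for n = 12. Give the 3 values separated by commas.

12, 19, 27

G_0 = 12. HB_3(12) = 3^2 + 3. Bump = 20. G_1 = 19.
G_1 = 19. HB_4(19) = 4^2 + 3. Bump = 28. G_2 = 27.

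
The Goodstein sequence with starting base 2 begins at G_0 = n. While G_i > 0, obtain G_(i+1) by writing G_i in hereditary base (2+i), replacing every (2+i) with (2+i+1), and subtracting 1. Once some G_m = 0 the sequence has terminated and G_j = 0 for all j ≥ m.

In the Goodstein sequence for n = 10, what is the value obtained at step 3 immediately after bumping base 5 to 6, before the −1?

279936

G_0=10  [base 2] 2^(2 + 1) + 2  →[2↦3]→  3^(3 + 1) + 3 = 84  −1 ⇒ G_1=83
G_1=83  [base 3] 3^(3 + 1) + 2  →[3↦4]→  4^(4 + 1) + 2 = 1026  −1 ⇒ G_2=1025
G_2=1025  [base 4] 4^(4 + 1) + 1  →[4↦5]→  5^(5 + 1) + 1 = 15626  −1 ⇒ G_3=15625
G_3=15625  [base 5] 5^(5 + 1)  →[5↦6]→  6^(6 + 1) = 279936  −1 ⇒ G_4=279935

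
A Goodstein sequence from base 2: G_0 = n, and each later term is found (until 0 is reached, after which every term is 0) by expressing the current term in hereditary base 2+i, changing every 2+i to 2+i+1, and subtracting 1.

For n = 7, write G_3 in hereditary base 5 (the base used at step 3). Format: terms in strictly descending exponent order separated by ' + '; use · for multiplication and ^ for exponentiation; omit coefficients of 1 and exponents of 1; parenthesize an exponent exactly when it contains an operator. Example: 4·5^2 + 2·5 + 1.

step 0: 7 = 2^2 + 2 + 1; sub 3 for 2: 3^3 + 3 + 1; = 31; G_1 = 31−1 = 30
step 1: 30 = 3^3 + 3; sub 4 for 3: 4^4 + 4; = 260; G_2 = 260−1 = 259
step 2: 259 = 4^4 + 3; sub 5 for 4: 5^5 + 3; = 3128; G_3 = 3128−1 = 3127

5^5 + 2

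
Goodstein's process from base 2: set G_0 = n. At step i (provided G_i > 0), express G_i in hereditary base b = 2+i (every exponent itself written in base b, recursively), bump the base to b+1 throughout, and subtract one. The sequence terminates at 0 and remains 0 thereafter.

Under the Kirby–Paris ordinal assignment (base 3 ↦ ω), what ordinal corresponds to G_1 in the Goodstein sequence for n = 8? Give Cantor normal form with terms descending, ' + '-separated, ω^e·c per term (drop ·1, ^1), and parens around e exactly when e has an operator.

step 0: 8 = 2^(2 + 1); sub 3 for 2: 3^(3 + 1); = 81; G_1 = 81−1 = 80
step 1: 80 = 2·3^3 + 2·3^2 + 2·3 + 2; sub 4 for 3: 2·4^4 + 2·4^2 + 2·4 + 2; = 554; G_2 = 554−1 = 553

ω^ω·2 + ω^2·2 + ω·2 + 2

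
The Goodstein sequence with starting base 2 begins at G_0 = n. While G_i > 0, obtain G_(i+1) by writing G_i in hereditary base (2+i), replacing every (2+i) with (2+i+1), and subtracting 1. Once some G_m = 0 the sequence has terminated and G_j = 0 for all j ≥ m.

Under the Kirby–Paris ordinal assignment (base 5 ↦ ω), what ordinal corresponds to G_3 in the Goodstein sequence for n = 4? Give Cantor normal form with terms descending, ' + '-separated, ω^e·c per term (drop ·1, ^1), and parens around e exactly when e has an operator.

ω^2·2 + ω·2

[0] 4 ≡ 2^2 (base 2). Lift 3: 27. −1: 26.
[1] 26 ≡ 2·3^2 + 2·3 + 2 (base 3). Lift 4: 42. −1: 41.
[2] 41 ≡ 2·4^2 + 2·4 + 1 (base 4). Lift 5: 61. −1: 60.
[3] 60 ≡ 2·5^2 + 2·5 (base 5). Lift 6: 84. −1: 83.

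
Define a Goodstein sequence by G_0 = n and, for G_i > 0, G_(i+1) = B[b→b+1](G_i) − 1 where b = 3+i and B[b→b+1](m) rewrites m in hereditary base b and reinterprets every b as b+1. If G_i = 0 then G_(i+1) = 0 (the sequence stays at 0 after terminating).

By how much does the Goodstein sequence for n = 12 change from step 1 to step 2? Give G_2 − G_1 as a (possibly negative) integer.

8

12 —HB3→ 3^2 + 3 —bump→ 4^2 + 4 = 20 —(−1)→ 19
19 —HB4→ 4^2 + 3 —bump→ 5^2 + 3 = 28 —(−1)→ 27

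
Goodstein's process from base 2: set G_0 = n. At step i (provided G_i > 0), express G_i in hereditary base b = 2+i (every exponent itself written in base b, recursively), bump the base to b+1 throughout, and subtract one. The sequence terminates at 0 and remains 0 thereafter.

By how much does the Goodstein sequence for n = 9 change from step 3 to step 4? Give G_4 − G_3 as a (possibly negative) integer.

G_0 = 9. HB_2(9) = 2^(2 + 1) + 1. Bump = 82. G_1 = 81.
G_1 = 81. HB_3(81) = 3^(3 + 1). Bump = 1024. G_2 = 1023.
G_2 = 1023. HB_4(1023) = 3·4^4 + 3·4^3 + 3·4^2 + 3·4 + 3. Bump = 9843. G_3 = 9842.
G_3 = 9842. HB_5(9842) = 3·5^5 + 3·5^3 + 3·5^2 + 3·5 + 2. Bump = 140744. G_4 = 140743.

130901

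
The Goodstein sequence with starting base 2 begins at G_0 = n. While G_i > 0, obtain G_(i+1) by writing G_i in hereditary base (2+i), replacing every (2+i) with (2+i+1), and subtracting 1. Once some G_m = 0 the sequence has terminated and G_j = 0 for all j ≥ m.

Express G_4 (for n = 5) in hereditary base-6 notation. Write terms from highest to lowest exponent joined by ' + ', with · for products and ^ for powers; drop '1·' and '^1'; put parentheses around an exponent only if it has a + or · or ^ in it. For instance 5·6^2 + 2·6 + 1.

(0) 5|_2 = 2^2 + 1 ↦ 3^3 + 1|_3 = 28 ⇒ 27
(1) 27|_3 = 3^3 ↦ 4^4|_4 = 256 ⇒ 255
(2) 255|_4 = 3·4^3 + 3·4^2 + 3·4 + 3 ↦ 3·5^3 + 3·5^2 + 3·5 + 3|_5 = 468 ⇒ 467
(3) 467|_5 = 3·5^3 + 3·5^2 + 3·5 + 2 ↦ 3·6^3 + 3·6^2 + 3·6 + 2|_6 = 776 ⇒ 775

3·6^3 + 3·6^2 + 3·6 + 1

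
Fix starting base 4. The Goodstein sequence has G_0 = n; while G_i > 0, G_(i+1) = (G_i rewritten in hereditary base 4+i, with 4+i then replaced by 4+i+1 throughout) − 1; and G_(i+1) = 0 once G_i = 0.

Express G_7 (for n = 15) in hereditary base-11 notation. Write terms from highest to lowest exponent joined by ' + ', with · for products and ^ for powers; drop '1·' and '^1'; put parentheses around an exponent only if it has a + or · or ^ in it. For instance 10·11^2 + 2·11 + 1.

2·11 + 4

i=0: 15 = 3·4 + 3 (b=4); 4→5: 3·5 + 3 = 18; 18−1 = 17
i=1: 17 = 3·5 + 2 (b=5); 5→6: 3·6 + 2 = 20; 20−1 = 19
i=2: 19 = 3·6 + 1 (b=6); 6→7: 3·7 + 1 = 22; 22−1 = 21
i=3: 21 = 3·7 (b=7); 7→8: 3·8 = 24; 24−1 = 23
i=4: 23 = 2·8 + 7 (b=8); 8→9: 2·9 + 7 = 25; 25−1 = 24
i=5: 24 = 2·9 + 6 (b=9); 9→10: 2·10 + 6 = 26; 26−1 = 25
i=6: 25 = 2·10 + 5 (b=10); 10→11: 2·11 + 5 = 27; 27−1 = 26
i=7: 26 = 2·11 + 4 (b=11); 11→12: 2·12 + 4 = 28; 28−1 = 27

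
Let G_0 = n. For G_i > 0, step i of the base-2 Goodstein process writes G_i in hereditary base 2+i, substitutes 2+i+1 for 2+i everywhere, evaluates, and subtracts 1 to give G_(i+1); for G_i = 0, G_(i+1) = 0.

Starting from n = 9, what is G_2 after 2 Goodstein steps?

step 0: 9 = 2^(2 + 1) + 1; sub 3 for 2: 3^(3 + 1) + 1; = 82; G_1 = 82−1 = 81
step 1: 81 = 3^(3 + 1); sub 4 for 3: 4^(4 + 1); = 1024; G_2 = 1024−1 = 1023
step 2: 1023 = 3·4^4 + 3·4^3 + 3·4^2 + 3·4 + 3; sub 5 for 4: 3·5^5 + 3·5^3 + 3·5^2 + 3·5 + 3; = 9843; G_3 = 9843−1 = 9842

1023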